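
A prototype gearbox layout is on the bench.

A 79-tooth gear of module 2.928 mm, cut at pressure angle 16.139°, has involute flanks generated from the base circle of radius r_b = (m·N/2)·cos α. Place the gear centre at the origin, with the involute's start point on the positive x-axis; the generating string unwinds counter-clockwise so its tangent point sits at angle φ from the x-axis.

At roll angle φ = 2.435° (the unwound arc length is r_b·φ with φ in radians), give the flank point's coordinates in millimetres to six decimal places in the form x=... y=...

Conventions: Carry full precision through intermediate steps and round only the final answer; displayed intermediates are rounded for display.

single-mesh involute tooth geometry (79T wheel at module 2.928)
pitch radius r_p = m·N/2 = 2.928·79/2 = 115.656000
base radius r_b = r_p·cos α = 115.656000·cos 16.139° = 111.098017
roll angle φ = 2.435° = 0.04249877 rad
x = r_b·(cos φ + φ·sin φ) = 111.198301
y = r_b·(sin φ − φ·cos φ) = 0.002842

x=111.198301 y=0.002842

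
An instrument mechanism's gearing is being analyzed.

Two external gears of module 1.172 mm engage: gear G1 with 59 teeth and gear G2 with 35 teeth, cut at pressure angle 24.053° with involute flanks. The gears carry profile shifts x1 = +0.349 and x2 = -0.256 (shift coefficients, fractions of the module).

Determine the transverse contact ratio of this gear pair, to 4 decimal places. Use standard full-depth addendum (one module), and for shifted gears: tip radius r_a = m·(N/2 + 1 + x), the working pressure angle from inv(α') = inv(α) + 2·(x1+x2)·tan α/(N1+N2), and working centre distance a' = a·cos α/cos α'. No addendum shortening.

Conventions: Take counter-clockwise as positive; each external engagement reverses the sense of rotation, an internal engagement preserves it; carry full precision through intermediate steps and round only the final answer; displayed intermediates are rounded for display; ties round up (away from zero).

1.5518

class = single-mesh tooth geometry [involute pair 59T × 35T, m = 1.172]
base radii: r_b1 = 31.571899, r_b2 = 18.729093
tip radii: r_a1 = 36.155028, r_a2 = 21.381968
inv(α') = inv(24.053°) + 2·(+0.349-0.256)·tan α/(59+35) = 0.02741667  ⇒  α' = 24.30404°
a' = a·cos α / cos α' = 55.0840·cos 24.053°/cos 24.30404° = 55.192463
action lengths: √(r_a1²−r_b1²) = 17.618208, √(r_a2²−r_b2²) = 10.315505
base pitch p_b = π·m·cos α = 3.362239
CR = (17.618208 + 10.315505 − 55.192463·sin 24.30404°)/3.362239 = 1.551847
contact ratio ≈ 1.5518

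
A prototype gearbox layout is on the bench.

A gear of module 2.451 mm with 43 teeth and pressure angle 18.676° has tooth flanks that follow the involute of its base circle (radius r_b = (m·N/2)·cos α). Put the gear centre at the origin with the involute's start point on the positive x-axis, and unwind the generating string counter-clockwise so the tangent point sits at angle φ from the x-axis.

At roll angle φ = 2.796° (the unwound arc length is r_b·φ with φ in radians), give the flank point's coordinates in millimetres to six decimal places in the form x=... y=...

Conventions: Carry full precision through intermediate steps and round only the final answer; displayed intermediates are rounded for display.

class = single-mesh tooth geometry [base-circle involute, m = 2.451, 43T]
pitch radius r_p = m·N/2 = 2.451·43/2 = 52.696500
base radius r_b = r_p·cos α = 52.696500·cos 18.676° = 49.921739
roll angle φ = 2.796° = 0.04879941 rad
x = r_b·(cos φ + φ·sin φ) = 49.981145
y = r_b·(sin φ − φ·cos φ) = 0.001933

x=49.981145 y=0.001933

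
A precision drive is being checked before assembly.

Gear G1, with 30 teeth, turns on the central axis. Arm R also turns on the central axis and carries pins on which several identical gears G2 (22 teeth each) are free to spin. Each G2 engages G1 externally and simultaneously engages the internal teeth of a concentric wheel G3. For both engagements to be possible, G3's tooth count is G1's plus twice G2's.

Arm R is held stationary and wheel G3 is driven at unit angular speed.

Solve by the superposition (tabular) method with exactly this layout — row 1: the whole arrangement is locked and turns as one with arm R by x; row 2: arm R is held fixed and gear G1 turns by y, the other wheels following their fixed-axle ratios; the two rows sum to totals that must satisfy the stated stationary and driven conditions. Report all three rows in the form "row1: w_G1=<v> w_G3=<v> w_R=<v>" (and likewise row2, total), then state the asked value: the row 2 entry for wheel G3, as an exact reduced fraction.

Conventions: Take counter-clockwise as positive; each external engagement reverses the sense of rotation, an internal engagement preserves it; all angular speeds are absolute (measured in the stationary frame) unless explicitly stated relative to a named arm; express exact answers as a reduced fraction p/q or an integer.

class = planetary set [G3 = 30+2·22 = 74; Willis about the carrier]
row 1 (train locked, turned with arm): all members turn x
row 2 (arm held, sun turns y): ω_ring = −(30/74)·y, ω_arm = 0
boundary: total ω_arm = x = 0 and total ω_ring = x − (30/74)·y = 1  ⇒  y = -37/15, x = 0
row 2 ring = −(30/74)·(-37/15) = 1
totals (row 1 + row 2): sun 0 + (-37/15) = -37/15, ring 0 + 1 = 1, arm 0 + 0 = 0
asked cell (row2, ring) = 1

row1: w_G1=0 w_G3=0 w_R=0
row2: w_G1=-37/15 w_G3=1 w_R=0
total: w_G1=-37/15 w_G3=1 w_R=0
asked value: 1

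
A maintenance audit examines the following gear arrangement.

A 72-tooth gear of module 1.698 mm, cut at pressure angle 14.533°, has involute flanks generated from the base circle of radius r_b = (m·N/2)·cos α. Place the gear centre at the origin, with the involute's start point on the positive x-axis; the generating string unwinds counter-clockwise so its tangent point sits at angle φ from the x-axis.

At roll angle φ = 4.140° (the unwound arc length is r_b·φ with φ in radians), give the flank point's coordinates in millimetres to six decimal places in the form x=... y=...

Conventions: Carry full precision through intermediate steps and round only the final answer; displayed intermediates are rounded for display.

topology: single-mesh involute geometry — m = 1.698, N = 72
pitch radius r_p = m·N/2 = 1.698·72/2 = 61.128000
base radius r_b = r_p·cos α = 61.128000·cos 14.533° = 59.172104
roll angle φ = 4.140° = 0.07225663 rad
x = r_b·(cos φ + φ·sin φ) = 59.326372
y = r_b·(sin φ − φ·cos φ) = 0.007437

x=59.326372 y=0.007437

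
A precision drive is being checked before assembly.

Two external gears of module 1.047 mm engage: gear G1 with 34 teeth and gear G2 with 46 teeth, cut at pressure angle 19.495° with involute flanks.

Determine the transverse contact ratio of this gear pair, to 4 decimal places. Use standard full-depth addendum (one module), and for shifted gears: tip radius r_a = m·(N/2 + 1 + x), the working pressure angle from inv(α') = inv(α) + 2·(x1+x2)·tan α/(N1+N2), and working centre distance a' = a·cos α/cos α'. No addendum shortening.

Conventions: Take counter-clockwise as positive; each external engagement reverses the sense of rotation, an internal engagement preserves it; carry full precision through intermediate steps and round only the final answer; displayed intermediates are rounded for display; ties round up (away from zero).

class = single-mesh tooth geometry [involute pair 34T × 46T, m = 1.047]
base radii: r_b1 = 16.778594, r_b2 = 22.700451
tip radii: r_a1 = 18.846000, r_a2 = 25.128000
no profile shift: α' = α, a' = a
action lengths: √(r_a1²−r_b1²) = 8.581986, √(r_a2²−r_b2²) = 10.775245
base pitch p_b = π·m·cos α = 3.100677
CR = (8.581986 + 10.775245 − 41.880000·sin 19.49500°)/3.100677 = 1.735377
contact ratio ≈ 1.7354

1.7354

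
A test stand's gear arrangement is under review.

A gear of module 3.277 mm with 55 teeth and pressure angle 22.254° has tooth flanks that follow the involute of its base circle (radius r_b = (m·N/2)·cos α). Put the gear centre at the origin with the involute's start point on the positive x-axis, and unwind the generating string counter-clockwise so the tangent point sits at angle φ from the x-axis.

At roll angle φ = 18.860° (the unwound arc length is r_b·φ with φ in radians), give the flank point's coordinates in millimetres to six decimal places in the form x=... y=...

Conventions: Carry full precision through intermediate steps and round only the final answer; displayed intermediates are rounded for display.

class = single-mesh tooth geometry [base-circle involute, m = 3.277, 55T]
pitch radius r_p = m·N/2 = 3.277·55/2 = 90.117500
base radius r_b = r_p·cos α = 90.117500·cos 22.254° = 83.405014
roll angle φ = 18.860° = 0.32916910 rad
x = r_b·(cos φ + φ·sin φ) = 87.801912
y = r_b·(sin φ − φ·cos φ) = 0.980878

x=87.801912 y=0.980878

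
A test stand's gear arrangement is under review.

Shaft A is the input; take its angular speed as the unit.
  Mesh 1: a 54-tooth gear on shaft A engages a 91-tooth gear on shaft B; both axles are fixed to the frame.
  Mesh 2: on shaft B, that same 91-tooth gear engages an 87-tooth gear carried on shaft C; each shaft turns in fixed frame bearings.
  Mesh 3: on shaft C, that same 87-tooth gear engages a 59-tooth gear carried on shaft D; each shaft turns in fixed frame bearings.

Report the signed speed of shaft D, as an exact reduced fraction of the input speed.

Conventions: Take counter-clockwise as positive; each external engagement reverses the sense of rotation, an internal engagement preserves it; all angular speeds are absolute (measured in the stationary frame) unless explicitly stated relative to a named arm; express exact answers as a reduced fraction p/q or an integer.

3-mesh fixed-axis compound train (all bearings frame-fixed)
mesh 1 [54T→91T]: |ω|/ω_in = 1×54/91 = 54/91, sense flips to −
mesh 2 [91T→87T]: |ω|/ω_in = (54/91)×91/87 = 18/29, sense flips to +
mesh 3 [87T→59T]: |ω|/ω_in = (18/29)×87/59 = 54/59, sense flips to −
signed output speed (× input speed) = -54/59

-54/59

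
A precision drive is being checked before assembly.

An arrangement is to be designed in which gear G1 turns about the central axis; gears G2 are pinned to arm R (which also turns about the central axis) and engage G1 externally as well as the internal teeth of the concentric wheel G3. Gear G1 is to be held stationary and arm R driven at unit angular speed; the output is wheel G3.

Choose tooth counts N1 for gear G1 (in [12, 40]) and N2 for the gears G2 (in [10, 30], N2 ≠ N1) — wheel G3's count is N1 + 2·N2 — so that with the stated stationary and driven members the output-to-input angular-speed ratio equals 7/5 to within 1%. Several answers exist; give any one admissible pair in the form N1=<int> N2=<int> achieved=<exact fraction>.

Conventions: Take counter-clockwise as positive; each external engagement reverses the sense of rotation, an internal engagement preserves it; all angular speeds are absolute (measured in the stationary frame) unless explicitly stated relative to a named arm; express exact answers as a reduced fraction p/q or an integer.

N1=16 N2=12 achieved=7/5

class = planetary set [ratio 7/5 wanted; Willis about the carrier]
Willis with ω_sun = 0: ω_ring/ω_arm = (N1+N3)/N3; set equal to 7/5  ⇒  N3/N1 = 1/(7/5 − 1) = 5/2
N3 = N1 + 2·N2  ⇒  N2/N1 = (N3/N1 − 1)/2 = (5/2 − 1)/2 = 3/4
smallest multiple with N1 ≥ 12 and N2 ≥ 10: k = 4  ⇒  N1 = 4·4 = 16, N2 = 4·3 = 12 (N1 ≤ 40, N2 ≤ 30, N2 ≠ N1 ✓), N3 = 16 + 2·12 = 40
check: (N1+N3)/N3 with N1 = 16, N3 = 40 gives 7/5; |achieved − target| = 0 ≤ 7/500 ✓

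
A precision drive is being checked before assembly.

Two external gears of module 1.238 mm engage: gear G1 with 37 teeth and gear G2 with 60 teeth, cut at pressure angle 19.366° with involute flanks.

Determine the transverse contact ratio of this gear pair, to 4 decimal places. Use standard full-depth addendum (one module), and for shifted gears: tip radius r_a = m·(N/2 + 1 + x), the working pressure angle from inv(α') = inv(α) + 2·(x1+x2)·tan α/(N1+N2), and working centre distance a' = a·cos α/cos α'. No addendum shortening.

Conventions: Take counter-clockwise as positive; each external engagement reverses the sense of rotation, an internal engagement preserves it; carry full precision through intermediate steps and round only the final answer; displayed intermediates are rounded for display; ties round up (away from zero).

1.7753

single-mesh involute tooth geometry (37T engaging 60T at module 1.238)
base radii: r_b1 = 21.607139, r_b2 = 35.038604
tip radii: r_a1 = 24.141000, r_a2 = 38.378000
no profile shift: α' = α, a' = a
action lengths: √(r_a1²−r_b1²) = 10.766588, √(r_a2²−r_b2²) = 15.657813
base pitch p_b = π·m·cos α = 3.669234
CR = (10.766588 + 15.657813 − 60.043000·sin 19.36600°)/3.669234 = 1.775319
contact ratio ≈ 1.7753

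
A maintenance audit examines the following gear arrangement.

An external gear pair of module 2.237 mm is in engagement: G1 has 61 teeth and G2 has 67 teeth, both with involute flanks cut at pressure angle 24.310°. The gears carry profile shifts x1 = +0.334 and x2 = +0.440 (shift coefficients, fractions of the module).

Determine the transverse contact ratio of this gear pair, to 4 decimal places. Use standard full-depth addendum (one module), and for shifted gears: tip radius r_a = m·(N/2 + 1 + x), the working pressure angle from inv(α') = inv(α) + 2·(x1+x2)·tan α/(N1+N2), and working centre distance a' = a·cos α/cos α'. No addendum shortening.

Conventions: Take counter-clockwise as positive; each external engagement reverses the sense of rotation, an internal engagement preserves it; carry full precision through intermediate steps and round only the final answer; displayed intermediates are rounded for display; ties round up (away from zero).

1.5312

recognized (one external pair, fixed centres): single-mesh tooth geometry, m = 2.237, N1 = 61, N2 = 67
base radii: r_b1 = 62.178777, r_b2 = 68.294722
tip radii: r_a1 = 71.212658, r_a2 = 78.160780
inv(α') = inv(24.310°) + 2·(+0.334+0.440)·tan α/(61+67) = 0.03290098  ⇒  α' = 25.74520°
a' = a·cos α / cos α' = 143.1680·cos 24.310°/cos 25.74520° = 144.852321
action lengths: √(r_a1²−r_b1²) = 34.713720, √(r_a2²−r_b2²) = 38.012346
base pitch p_b = π·m·cos α = 6.404603
CR = (34.713720 + 38.012346 − 144.852321·sin 25.74520°)/6.404603 = 1.531178
contact ratio ≈ 1.5312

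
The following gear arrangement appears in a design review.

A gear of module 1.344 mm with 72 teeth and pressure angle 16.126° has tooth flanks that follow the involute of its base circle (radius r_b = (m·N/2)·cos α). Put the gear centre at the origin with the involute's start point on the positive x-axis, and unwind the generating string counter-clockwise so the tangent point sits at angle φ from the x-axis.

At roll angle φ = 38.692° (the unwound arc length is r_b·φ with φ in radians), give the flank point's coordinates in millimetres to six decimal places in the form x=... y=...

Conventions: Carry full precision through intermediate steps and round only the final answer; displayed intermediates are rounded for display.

topology: single-mesh involute geometry — m = 1.344, N = 72
pitch radius r_p = m·N/2 = 1.344·72/2 = 48.384000
base radius r_b = r_p·cos α = 48.384000·cos 16.126° = 46.480245
roll angle φ = 38.692° = 0.67530279 rad
x = r_b·(cos φ + φ·sin φ) = 55.900500
y = r_b·(sin φ − φ·cos φ) = 4.557290

x=55.900500 y=4.557290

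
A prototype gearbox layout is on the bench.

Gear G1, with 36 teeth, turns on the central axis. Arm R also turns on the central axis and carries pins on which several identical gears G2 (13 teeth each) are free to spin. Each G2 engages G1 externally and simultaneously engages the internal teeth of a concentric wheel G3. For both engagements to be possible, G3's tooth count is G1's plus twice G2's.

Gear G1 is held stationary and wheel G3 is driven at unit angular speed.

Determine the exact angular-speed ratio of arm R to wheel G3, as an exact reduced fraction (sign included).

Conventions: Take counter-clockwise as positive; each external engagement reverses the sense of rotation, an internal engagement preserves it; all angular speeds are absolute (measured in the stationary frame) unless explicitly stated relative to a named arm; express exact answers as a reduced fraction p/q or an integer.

topology: planetary set — G1 36T / G2 13T / G3 62T, arm = carrier (Willis)
ring teeth: 36 + 2·13 = 62
36(ω_sun−ω_arm) = −62(ω_ring−ω_arm),  ω_sun = 0, ω_ring = 1
36(0−ω_arm) = −62(1−ω_arm)  ⇒  98·ω_arm = 62  ⇒  ω_arm = 31/49
ω_out/ω_in = 31/49

31/49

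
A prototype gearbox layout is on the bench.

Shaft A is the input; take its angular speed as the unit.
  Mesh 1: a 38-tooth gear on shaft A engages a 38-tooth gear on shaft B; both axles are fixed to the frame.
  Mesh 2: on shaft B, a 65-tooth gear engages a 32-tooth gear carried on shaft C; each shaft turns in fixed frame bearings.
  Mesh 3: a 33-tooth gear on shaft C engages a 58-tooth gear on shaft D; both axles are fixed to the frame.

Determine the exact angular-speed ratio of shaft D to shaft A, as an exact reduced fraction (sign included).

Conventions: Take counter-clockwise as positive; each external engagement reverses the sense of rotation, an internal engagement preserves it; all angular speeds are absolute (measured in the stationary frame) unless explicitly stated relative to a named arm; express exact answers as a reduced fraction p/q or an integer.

class = fixed-axis compound train [3 meshes; 3 ratios multiply, 3 sense flips]
mesh 1 [38T→38T]: running ratio 1, sense −
mesh 2 [65T→32T]: running ratio 65/32, sense +
mesh 3 [33T→58T]: running ratio 2145/1856, sense −
ω_out/ω_in = -2145/1856

-2145/1856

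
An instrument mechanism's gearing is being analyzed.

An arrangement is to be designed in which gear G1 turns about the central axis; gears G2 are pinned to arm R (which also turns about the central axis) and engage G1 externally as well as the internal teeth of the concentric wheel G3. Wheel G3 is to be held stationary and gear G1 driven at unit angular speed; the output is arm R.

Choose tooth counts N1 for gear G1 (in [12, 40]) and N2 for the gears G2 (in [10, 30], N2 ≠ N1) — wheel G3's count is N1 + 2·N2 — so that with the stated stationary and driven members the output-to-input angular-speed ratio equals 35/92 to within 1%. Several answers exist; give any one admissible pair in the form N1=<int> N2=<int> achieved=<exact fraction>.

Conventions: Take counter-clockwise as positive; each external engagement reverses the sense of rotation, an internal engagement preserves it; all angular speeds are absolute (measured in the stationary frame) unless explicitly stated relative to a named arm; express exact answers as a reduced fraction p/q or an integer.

N1=35 N2=11 achieved=35/92

topology: planetary set — design target 35/92, arm = carrier (Willis)
Willis with ω_ring = 0: ω_arm/ω_sun = N1/(N1+N3); set equal to 35/92  ⇒  N3/N1 = 1/(35/92) − 1 = 57/35
N3 = N1 + 2·N2  ⇒  N2/N1 = (N3/N1 − 1)/2 = (57/35 − 1)/2 = 11/35
smallest multiple with N1 ≥ 12 and N2 ≥ 10: k = 1  ⇒  N1 = 1·35 = 35, N2 = 1·11 = 11 (N1 ≤ 40, N2 ≤ 30, N2 ≠ N1 ✓), N3 = 35 + 2·11 = 57
check: N1/(N1+N3) with N1 = 35, N3 = 57 gives 35/92; |achieved − target| = 0 ≤ 7/1840 ✓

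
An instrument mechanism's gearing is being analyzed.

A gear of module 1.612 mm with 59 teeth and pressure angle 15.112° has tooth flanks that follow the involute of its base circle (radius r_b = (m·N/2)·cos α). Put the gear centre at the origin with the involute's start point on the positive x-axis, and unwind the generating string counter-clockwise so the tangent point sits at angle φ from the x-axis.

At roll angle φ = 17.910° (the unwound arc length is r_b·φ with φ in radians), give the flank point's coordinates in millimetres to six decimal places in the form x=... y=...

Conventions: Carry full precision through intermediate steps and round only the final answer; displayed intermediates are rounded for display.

x=48.097940 y=0.462861

recognized (one wheel, involute flank): single-mesh tooth geometry, m = 1.612, N = 59
pitch radius r_p = m·N/2 = 1.612·59/2 = 47.554000
base radius r_b = r_p·cos α = 47.554000·cos 15.112° = 45.909490
roll angle φ = 17.910° = 0.31258847 rad
x = r_b·(cos φ + φ·sin φ) = 48.097940
y = r_b·(sin φ − φ·cos φ) = 0.462861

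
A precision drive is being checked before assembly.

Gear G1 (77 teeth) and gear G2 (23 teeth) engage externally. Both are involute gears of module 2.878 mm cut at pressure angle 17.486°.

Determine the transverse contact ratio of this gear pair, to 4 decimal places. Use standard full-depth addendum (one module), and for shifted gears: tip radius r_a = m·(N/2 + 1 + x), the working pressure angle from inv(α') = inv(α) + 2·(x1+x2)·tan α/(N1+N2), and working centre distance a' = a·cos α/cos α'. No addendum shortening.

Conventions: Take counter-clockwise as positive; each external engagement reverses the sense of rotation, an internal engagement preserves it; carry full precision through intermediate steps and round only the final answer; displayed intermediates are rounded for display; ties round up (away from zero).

class = single-mesh tooth geometry [involute pair 77T × 23T, m = 2.878]
base radii: r_b1 = 105.682838, r_b2 = 31.567601
tip radii: r_a1 = 113.681000, r_a2 = 35.975000
no profile shift: α' = α, a' = a
action lengths: √(r_a1²−r_b1²) = 41.886843, √(r_a2²−r_b2²) = 17.253614
base pitch p_b = π·m·cos α = 8.623699
CR = (41.886843 + 17.253614 − 143.900000·sin 17.48600°)/8.623699 = 1.844038
contact ratio ≈ 1.8440

1.8440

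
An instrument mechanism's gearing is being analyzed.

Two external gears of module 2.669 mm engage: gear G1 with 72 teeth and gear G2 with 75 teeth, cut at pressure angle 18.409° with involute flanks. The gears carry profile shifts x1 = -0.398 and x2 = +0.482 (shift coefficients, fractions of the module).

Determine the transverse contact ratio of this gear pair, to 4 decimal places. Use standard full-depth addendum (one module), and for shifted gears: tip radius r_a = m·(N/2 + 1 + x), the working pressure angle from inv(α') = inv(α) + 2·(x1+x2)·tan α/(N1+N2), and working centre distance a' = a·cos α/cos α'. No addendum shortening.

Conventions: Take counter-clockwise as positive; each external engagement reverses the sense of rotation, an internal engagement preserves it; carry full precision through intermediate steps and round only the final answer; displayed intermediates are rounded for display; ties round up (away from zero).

1.8791

recognized (one external pair, fixed centres): single-mesh tooth geometry, m = 2.669, N1 = 72, N2 = 75
base radii: r_b1 = 91.167038, r_b2 = 94.965664
tip radii: r_a1 = 97.690738, r_a2 = 104.042958
inv(α') = inv(18.409°) + 2·(-0.398+0.482)·tan α/(72+75) = 0.01191291  ⇒  α' = 18.60353°
a' = a·cos α / cos α' = 196.1715·cos 18.409°/cos 18.60353° = 196.394556
action lengths: √(r_a1²−r_b1²) = 35.100592, √(r_a2²−r_b2²) = 42.502468
base pitch p_b = π·m·cos α = 7.955825
CR = (35.100592 + 42.502468 − 196.394556·sin 18.60353°)/7.955825 = 1.879093
contact ratio ≈ 1.8791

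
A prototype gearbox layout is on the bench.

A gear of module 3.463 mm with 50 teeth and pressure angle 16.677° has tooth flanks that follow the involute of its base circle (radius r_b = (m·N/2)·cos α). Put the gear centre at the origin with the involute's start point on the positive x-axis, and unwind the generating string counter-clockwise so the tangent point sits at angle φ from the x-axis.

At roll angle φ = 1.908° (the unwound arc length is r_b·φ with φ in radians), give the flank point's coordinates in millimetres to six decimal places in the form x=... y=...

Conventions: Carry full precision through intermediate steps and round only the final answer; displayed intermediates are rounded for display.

x=82.979434 y=0.001021

class = single-mesh tooth geometry [base-circle involute, m = 3.463, 50T]
pitch radius r_p = m·N/2 = 3.463·50/2 = 86.575000
base radius r_b = r_p·cos α = 86.575000·cos 16.677° = 82.933463
roll angle φ = 1.908° = 0.03330088 rad
x = r_b·(cos φ + φ·sin φ) = 82.979434
y = r_b·(sin φ − φ·cos φ) = 0.001021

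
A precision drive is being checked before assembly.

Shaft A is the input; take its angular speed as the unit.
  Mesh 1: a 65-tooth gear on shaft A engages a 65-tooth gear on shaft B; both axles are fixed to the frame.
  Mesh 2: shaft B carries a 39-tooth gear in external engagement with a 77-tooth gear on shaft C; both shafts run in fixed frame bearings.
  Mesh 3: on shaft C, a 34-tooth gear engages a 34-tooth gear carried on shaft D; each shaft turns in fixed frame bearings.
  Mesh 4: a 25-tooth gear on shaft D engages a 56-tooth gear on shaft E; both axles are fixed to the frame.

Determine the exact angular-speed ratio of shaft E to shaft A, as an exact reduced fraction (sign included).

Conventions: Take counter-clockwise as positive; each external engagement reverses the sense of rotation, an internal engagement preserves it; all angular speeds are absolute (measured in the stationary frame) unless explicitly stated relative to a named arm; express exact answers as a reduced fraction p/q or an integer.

class = fixed-axis compound train [4 meshes; 4 ratios multiply, 4 sense flips]
mesh 1 [65T→65T]: running ratio 1, sense −
mesh 2 [39T→77T]: running ratio 39/77, sense +
mesh 3 [34T→34T]: running ratio 39/77, sense −
mesh 4 [25T→56T]: running ratio 975/4312, sense +
ω_out/ω_in = 975/4312

975/4312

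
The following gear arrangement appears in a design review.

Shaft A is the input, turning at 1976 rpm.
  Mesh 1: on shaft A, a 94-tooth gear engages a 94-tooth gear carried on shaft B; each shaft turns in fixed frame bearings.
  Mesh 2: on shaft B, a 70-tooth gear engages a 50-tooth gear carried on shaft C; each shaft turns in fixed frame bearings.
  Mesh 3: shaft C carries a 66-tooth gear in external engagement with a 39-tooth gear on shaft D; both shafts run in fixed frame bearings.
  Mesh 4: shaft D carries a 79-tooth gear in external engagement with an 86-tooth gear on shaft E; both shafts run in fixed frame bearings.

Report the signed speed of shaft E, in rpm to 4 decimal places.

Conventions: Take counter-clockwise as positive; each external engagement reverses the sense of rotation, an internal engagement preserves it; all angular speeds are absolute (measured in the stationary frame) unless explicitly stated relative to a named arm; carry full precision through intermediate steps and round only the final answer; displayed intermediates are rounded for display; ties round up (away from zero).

topology: fixed-axis compound train — 4 meshes, A→E
mesh 1 [94T→94T]: ω = 1976.0000×94/94 = 1976.0000 rpm, sense flips to −
mesh 2 [70T→50T]: ω = 1976.0000×70/50 = 2766.4000 rpm, sense flips to +
mesh 3 [66T→39T]: ω = 2766.4000×66/39 = 4681.6000 rpm, sense flips to −
mesh 4 [79T→86T]: ω = 4681.6000×79/86 = 4300.5395 rpm, sense flips to +
signed output speed = +4300.5395 rpm

+4300.5395 rpm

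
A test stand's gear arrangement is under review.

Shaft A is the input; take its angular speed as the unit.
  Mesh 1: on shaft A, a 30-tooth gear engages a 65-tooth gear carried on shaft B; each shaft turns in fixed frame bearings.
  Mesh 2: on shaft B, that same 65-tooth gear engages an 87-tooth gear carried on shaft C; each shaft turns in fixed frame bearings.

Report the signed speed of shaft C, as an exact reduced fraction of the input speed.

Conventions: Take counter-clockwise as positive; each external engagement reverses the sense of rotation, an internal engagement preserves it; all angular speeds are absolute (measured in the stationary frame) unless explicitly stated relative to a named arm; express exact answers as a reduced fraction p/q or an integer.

10/29

2-mesh fixed-axis compound train (all bearings frame-fixed)
mesh 1 [30T→65T]: |ω|/ω_in = 1×30/65 = 6/13, sense flips to −
mesh 2 [65T→87T]: |ω|/ω_in = (6/13)×65/87 = 10/29, sense flips to +
signed output speed (× input speed) = 10/29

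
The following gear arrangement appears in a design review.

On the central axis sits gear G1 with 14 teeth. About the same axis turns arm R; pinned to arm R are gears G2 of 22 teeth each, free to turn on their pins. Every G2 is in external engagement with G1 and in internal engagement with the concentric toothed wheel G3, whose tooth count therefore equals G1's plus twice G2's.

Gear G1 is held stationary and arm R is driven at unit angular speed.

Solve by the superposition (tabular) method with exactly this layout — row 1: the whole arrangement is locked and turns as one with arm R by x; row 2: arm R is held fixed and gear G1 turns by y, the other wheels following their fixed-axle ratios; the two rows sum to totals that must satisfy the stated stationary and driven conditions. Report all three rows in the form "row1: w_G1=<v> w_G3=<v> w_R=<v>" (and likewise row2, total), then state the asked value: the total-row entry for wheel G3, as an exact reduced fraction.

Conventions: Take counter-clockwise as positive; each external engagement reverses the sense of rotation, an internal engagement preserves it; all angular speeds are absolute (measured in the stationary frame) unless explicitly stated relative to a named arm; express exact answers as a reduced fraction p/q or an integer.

row1: w_G1=1 w_G3=1 w_R=1
row2: w_G1=-1 w_G3=7/29 w_R=0
total: w_G1=0 w_G3=36/29 w_R=1
asked value: 36/29

class = planetary set [G3 = 14+2·22 = 58; Willis about the carrier]
row 1 (train locked, turned with arm): all members turn x
row 2: sun turns y, ring = −(14/58)·y, arm 0
boundary: total ω_sun = x + y = 0 and total ω_arm = x = 1  ⇒  y = -1, x = 1
row 2 ring = −(14/58)·(-1) = 7/29
totals (row 1 + row 2): sun 1 + (-1) = 0, ring 1 + 7/29 = 36/29, arm 1 + 0 = 1
asked cell (total, ring) = 36/29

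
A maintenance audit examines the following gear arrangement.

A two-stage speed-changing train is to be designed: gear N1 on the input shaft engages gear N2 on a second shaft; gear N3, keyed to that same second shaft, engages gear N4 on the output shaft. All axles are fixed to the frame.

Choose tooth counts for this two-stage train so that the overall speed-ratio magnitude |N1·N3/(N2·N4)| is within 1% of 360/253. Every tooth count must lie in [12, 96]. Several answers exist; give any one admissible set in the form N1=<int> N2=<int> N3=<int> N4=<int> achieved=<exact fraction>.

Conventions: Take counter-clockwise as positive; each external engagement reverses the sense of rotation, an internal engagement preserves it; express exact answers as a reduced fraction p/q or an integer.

N1=12 N2=22 N3=60 N4=23 achieved=360/253

2-stage fixed-axis compound train for ratio 360/253
target = 360/253 in lowest terms: an exact hit needs N1·N3 = k·360 and N2·N4 = k·253 for one integer k, every count in [12, 96]; additionally prefer no 1:1 stage (N1 ≠ N2, N3 ≠ N4)
k = 1: no 1:1-free in-range split of k·360 and k·253 into factor pairs; take k = 2
k = 2: N1·N3 = 720 = 12·60, N2·N4 = 506 = 22·23
achieved = 12·60/(22·23) = 360/253; |achieved − target| = 0 ≤ 18/1265 ✓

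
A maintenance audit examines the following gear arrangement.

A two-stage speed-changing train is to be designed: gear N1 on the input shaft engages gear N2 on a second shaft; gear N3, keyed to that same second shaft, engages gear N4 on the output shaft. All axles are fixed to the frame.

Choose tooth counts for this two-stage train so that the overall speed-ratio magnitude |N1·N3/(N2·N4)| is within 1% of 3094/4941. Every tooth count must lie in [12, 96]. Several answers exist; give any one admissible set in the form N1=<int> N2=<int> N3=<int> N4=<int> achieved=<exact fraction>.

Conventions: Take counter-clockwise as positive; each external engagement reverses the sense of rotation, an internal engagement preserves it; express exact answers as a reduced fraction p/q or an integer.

design class (target 3094/4941): fixed-axis compound train
target = 3094/4941 in lowest terms: an exact hit needs N1·N3 = k·3094 and N2·N4 = k·4941 for one integer k, every count in [12, 96]; additionally prefer no 1:1 stage (N1 ≠ N2, N3 ≠ N4)
k = 1: N1·N3 = 3094 = 34·91, N2·N4 = 4941 = 61·81
achieved = 34·91/(61·81) = 3094/4941; |achieved − target| = 0 ≤ 1547/247050 ✓

N1=34 N2=61 N3=91 N4=81 achieved=3094/4941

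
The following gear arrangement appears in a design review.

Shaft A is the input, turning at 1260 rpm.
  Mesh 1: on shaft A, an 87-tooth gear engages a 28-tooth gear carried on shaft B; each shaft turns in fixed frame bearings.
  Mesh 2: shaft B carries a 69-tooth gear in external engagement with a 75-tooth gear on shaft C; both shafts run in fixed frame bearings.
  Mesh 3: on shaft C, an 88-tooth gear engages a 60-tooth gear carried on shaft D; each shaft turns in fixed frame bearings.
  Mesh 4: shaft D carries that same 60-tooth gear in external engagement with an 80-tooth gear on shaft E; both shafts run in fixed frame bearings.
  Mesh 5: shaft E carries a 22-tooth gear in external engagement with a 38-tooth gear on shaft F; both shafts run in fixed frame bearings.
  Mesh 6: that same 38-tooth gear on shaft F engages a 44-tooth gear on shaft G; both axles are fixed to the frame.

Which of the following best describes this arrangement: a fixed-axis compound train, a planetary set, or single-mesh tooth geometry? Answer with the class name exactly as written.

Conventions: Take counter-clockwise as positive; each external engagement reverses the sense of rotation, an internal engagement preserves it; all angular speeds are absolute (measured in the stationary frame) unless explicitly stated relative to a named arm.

fixed-axis compound train

recognized (7 fixed axles, 6 meshes): fixed-axis compound train
classification: fixed-axis compound train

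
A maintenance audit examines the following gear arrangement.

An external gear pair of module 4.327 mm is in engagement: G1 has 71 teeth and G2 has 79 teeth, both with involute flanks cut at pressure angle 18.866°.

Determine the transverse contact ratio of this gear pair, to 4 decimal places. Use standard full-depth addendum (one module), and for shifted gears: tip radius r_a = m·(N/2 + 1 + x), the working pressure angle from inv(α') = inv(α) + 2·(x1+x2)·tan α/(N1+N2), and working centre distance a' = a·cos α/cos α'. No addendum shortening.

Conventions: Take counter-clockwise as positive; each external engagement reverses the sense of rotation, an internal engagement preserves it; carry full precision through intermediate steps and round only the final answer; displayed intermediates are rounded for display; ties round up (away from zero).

class = single-mesh tooth geometry [involute pair 71T × 79T, m = 4.327]
base radii: r_b1 = 145.356253, r_b2 = 161.734423
tip radii: r_a1 = 157.935500, r_a2 = 175.243500
no profile shift: α' = α, a' = a
action lengths: √(r_a1²−r_b1²) = 61.767158, √(r_a2²−r_b2²) = 67.470444
base pitch p_b = π·m·cos α = 12.863384
CR = (61.767158 + 67.470444 − 324.525000·sin 18.86600°)/12.863384 = 1.889123
contact ratio ≈ 1.8891

1.8891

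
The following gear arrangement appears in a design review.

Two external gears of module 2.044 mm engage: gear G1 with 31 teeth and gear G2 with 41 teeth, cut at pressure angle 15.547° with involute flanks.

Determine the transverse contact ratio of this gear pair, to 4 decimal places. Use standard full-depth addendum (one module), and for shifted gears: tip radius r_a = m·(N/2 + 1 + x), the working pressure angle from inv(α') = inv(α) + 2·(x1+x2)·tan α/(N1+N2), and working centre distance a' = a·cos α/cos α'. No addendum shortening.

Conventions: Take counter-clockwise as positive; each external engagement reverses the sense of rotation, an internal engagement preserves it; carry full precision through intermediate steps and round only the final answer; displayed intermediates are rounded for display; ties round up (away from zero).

recognized (one external pair, fixed centres): single-mesh tooth geometry, m = 2.044, N1 = 31, N2 = 41
base radii: r_b1 = 30.522785, r_b2 = 40.368844
tip radii: r_a1 = 33.726000, r_a2 = 43.946000
no profile shift: α' = α, a' = a
action lengths: √(r_a1²−r_b1²) = 14.345825, √(r_a2²−r_b2²) = 17.366846
base pitch p_b = π·m·cos α = 6.186462
CR = (14.345825 + 17.366846 − 73.584000·sin 15.54700°)/6.186462 = 1.938110
contact ratio ≈ 1.9381

1.9381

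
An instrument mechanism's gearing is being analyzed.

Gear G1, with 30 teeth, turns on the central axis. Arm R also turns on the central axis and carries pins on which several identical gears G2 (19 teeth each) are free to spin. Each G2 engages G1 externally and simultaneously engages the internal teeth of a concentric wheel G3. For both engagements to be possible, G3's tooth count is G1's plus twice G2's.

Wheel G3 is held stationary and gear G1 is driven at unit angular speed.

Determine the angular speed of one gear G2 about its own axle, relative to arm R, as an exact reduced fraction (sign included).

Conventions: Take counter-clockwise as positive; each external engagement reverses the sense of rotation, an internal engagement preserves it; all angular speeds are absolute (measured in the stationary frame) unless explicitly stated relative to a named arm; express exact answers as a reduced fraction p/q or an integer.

-1020/931

planetary set (30T centre, 19T on arm, 68T internal) — Willis relation
ring teeth: 30 + 2·19 = 68
30(ω_sun−ω_arm) = −68(ω_ring−ω_arm),  ω_ring = 0, ω_sun = 1
30(1−ω_arm) = −68(0−ω_arm)  ⇒  98·ω_arm = 30  ⇒  ω_arm = 15/49
sun–planet mesh: 30·(1−15/49) = −19·(ω_p−ω_arm)  ⇒  ω_p−ω_arm = -1020/931
exact speed ratio = -1020/931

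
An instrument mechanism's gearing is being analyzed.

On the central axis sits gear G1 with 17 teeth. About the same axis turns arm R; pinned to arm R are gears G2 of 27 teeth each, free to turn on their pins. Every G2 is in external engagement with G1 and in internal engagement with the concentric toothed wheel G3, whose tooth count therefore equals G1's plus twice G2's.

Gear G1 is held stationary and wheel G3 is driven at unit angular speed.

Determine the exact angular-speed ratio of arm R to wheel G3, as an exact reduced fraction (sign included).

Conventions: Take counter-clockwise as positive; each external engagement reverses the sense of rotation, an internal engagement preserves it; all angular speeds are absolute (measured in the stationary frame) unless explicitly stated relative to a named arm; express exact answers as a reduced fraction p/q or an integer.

71/88

class = planetary set [G3 = 17+2·27 = 71; Willis about the carrier]
ring teeth: 17 + 2·27 = 71
17(ω_sun−ω_arm) = −71(ω_ring−ω_arm),  ω_sun = 0, ω_ring = 1
17(0−ω_arm) = −71(1−ω_arm)  ⇒  88·ω_arm = 71  ⇒  ω_arm = 71/88
ω_out/ω_in = 71/88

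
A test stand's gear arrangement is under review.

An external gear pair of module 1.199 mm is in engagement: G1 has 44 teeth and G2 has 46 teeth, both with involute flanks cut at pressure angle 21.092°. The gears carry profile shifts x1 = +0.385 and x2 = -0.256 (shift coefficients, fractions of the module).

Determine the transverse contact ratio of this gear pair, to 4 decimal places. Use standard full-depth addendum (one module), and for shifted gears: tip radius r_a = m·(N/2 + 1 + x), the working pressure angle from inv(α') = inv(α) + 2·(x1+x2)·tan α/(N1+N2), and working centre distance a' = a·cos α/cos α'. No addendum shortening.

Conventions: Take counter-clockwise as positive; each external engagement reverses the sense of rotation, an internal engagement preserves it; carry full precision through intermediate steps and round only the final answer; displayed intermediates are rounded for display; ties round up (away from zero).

recognized (one external pair, fixed centres): single-mesh tooth geometry, m = 1.199, N1 = 44, N2 = 46
base radii: r_b1 = 24.610774, r_b2 = 25.729446
tip radii: r_a1 = 28.038615, r_a2 = 28.469056
inv(α') = inv(21.092°) + 2·(+0.385-0.256)·tan α/(44+46) = 0.01868833  ⇒  α' = 21.50873°
a' = a·cos α / cos α' = 53.9550·cos 21.092°/cos 21.50873° = 54.108222
action lengths: √(r_a1²−r_b1²) = 13.434051, √(r_a2²−r_b2²) = 12.185351
base pitch p_b = π·m·cos α = 3.514410
CR = (13.434051 + 12.185351 − 54.108222·sin 21.50873°)/3.514410 = 1.644943
contact ratio ≈ 1.6449

1.6449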